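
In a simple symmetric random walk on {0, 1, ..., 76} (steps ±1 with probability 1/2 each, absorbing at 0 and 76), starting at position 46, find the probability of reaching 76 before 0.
P(hit 76 before 0) = 46/76 = 23/38

Let u_k = P(hit 76 before 0 | start at k). Then u_0 = 0, u_76 = 1, and u_k = u_{k-1}/2 + u_{k+1}/2 for 1 ≤ k ≤ 75. This harmonic recurrence is solved by u_k = k/76, giving u_46 = 46/76 = 23/38.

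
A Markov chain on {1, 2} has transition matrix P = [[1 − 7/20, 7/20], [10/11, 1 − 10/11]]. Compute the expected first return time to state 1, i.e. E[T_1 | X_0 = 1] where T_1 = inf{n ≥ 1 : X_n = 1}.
E[T_1 | X_0 = 1] = 1/π_1 = 277/200

For an irreducible recurrent Markov chain with stationary distribution π, E[T_i | X_0 = i] = 1/π_i (Kac's formula). Here π_1 = (10/11)/(7/20 + 10/11) = (10/11)/(277/220) = 200/277, so E[T_1 | X_0 = 1] = 1/π_1 = (7/20 + 10/11)/(10/11) = (277/220)/(10/11) = 277/200.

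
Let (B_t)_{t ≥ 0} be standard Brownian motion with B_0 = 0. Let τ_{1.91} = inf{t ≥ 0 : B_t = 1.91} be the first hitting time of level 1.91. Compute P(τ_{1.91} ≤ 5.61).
P(τ_{1.91} ≤ 5.61) = 2(1 − Φ(1.91/√5.61)) = 2(1 − Φ(0.8064)) ≈ 0.4200

By the reflection principle for standard BM, P(τ_b ≤ t) = 2 · P(B_t ≥ b). Since B_t ~ N(0, t), P(B_t ≥ 1.91) = 1 − Φ(1.91/√t) = 1 − Φ(1.91/√5.61) = 1 − Φ(0.8064) ≈ 0.21001. Doubling: P(τ_{1.91} ≤ 5.61) ≈ 2 · 0.21001 = 0.42002 ≈ 0.4200.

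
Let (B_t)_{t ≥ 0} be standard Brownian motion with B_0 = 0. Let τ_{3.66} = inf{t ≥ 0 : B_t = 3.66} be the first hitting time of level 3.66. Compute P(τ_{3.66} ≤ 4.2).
P(τ_{3.66} ≤ 4.2) = 2(1 − Φ(3.66/√4.2)) = 2(1 − Φ(1.7859)) ≈ 0.0741

By the reflection principle for standard BM, P(τ_b ≤ t) = 2 · P(B_t ≥ b). Since B_t ~ N(0, t), P(B_t ≥ 3.66) = 1 − Φ(3.66/√t) = 1 − Φ(3.66/√4.2) = 1 − Φ(1.7859) ≈ 0.03706. Doubling: P(τ_{3.66} ≤ 4.2) ≈ 2 · 0.03706 = 0.07412 ≈ 0.0741.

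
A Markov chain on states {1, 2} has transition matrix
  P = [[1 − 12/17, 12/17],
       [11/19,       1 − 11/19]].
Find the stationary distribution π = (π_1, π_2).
π_1 = 187/415, π_2 = 228/415

Solve πP = π with π_1 + π_2 = 1. From πP = π: π_1 · (1 − 12/17) + π_2 · 11/19 = π_1 ⇒ π_2 · 11/19 = π_1 · 12/17 ⇒ π_2/π_1 = (12/17)/(11/19) = 228/187. Together with π_1 + π_2 = 1:
  π_1 = (11/19)/(12/17 + 11/19) = (11/19)/(415/323) = 187/415,
  π_2 = (12/17)/(12/17 + 11/19) = (12/17)/(415/323) = 228/415.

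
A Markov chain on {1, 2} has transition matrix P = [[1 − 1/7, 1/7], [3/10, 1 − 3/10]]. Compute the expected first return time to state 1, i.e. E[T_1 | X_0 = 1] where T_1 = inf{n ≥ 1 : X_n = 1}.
E[T_1 | X_0 = 1] = 1/π_1 = 31/21

For an irreducible recurrent Markov chain with stationary distribution π, E[T_i | X_0 = i] = 1/π_i (Kac's formula). Here π_1 = (3/10)/(1/7 + 3/10) = (3/10)/(31/70) = 21/31, so E[T_1 | X_0 = 1] = 1/π_1 = (1/7 + 3/10)/(3/10) = (31/70)/(3/10) = 31/21.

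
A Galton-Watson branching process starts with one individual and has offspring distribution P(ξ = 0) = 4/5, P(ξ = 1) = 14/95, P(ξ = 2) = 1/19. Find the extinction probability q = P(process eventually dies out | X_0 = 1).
q = 1

Mean offspring μ = 0·4/5 + 1·14/95 + 2·1/19 = 24/95 ≤ 1. For μ ≤ 1 with offspring not concentrated at 1, the Galton-Watson process goes extinct almost surely, so q = 1.
(Algebraic check: The pgf is f(s) = 4/5 + 14/95·s + 1/19·s². The extinction probability q is the smallest fixed point of f in [0, 1]. Setting s = f(s):
  1/19·s² + (14/95 − 1)·s + 4/5 = 0
  1/19·s² − (4/5 + 1/19)·s + 4/5 = 0
which factors as (s − 1)·(1/19·s − 4/5) = 0, giving roots s = 1 and s = (4/5)/(1/19) = 76/5. Since 76/5 ≥ 1, the smallest root in [0, 1] is s = 1.)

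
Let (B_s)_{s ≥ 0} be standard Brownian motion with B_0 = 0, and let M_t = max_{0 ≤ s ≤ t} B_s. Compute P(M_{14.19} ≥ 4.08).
P(M_{14.19} ≥ 4.08) = 2·P(B_{14.19} ≥ 4.08) = 2(1 − Φ(4.08/√14.19)) ≈ 0.2788

By the reflection principle for Brownian motion, P(M_t ≥ a) = 2 · P(B_t ≥ a) for a ≥ 0. Since B_t ~ N(0, t), P(B_t ≥ 4.08) = 1 − Φ(4.08/√t) = 1 − Φ(4.08/√14.19) = 1 − Φ(1.0831). So
  P(M_{14.19} ≥ 4.08) = 2(1 − Φ(1.0831)) ≈ 0.2788.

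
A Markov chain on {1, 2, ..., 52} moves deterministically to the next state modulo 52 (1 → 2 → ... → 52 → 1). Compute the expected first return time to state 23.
E[T_23 | X_0 = 23] = 52

The chain cycles deterministically, so starting at state 23 it returns in exactly 52 steps. Equivalently, the stationary distribution is uniform π_j = 1/52 for every state j, so by Kac's formula E[T_23] = 1/π_23 = 52.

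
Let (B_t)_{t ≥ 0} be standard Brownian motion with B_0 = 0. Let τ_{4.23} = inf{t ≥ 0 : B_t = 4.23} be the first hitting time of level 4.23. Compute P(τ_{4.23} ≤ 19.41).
P(τ_{4.23} ≤ 19.41) = 2(1 − Φ(4.23/√19.41)) = 2(1 − Φ(0.9601)) ≈ 0.3370

By the reflection principle for standard BM, P(τ_b ≤ t) = 2 · P(B_t ≥ b). Since B_t ~ N(0, t), P(B_t ≥ 4.23) = 1 − Φ(4.23/√t) = 1 − Φ(4.23/√19.41) = 1 − Φ(0.9601) ≈ 0.16850. Doubling: P(τ_{4.23} ≤ 19.41) ≈ 2 · 0.16850 = 0.33700 ≈ 0.3370.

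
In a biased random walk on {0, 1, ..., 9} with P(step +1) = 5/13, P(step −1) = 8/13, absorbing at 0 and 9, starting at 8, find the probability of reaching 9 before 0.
P(hit 9 before 0) = (1 − (8/5)^8) / (1 − (8/5)^9) = 27310985/44088201

Let u_k denote P(reach 9 before 0 | start at k). Boundary: u_0 = 0, u_9 = 1. Recurrence: u_k = 5/13·u_{k+1} + 8/13·u_{k-1} for 1 ≤ k ≤ 8. Try u_k = A + B·r^k with r = q/p = (8/13)/(5/13) = 8/5. Substitution satisfies the recurrence; boundary conditions give:
  u_k = (1 − r^k) / (1 − r^N) = (1 − (8/5)^8) / (1 − (8/5)^9) = 27310985/44088201.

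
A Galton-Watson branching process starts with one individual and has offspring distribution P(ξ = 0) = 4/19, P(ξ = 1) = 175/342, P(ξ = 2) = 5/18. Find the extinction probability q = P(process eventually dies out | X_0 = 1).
q = 72/95

The pgf is f(s) = 4/19 + 175/342·s + 5/18·s². The extinction probability q is the smallest fixed point of f in [0, 1]. Setting s = f(s):
  5/18·s² + (175/342 − 1)·s + 4/19 = 0
  5/18·s² − (4/19 + 5/18)·s + 4/19 = 0
which factors as (s − 1)·(5/18·s − 4/19) = 0, giving roots s = 1 and s = (4/19)/(5/18) = 72/95.
Mean offspring μ = 175/342 + 2·5/18 = 365/342 > 1 (supercritical), so q < 1. The extinction probability is the smaller root: q = (4/19)/(5/18) = 72/95.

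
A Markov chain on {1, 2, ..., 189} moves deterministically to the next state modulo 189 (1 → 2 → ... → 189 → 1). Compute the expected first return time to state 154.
E[T_154 | X_0 = 154] = 189

The chain cycles deterministically, so starting at state 154 it returns in exactly 189 steps. Equivalently, the stationary distribution is uniform π_j = 1/189 for every state j, so by Kac's formula E[T_154] = 1/π_154 = 189.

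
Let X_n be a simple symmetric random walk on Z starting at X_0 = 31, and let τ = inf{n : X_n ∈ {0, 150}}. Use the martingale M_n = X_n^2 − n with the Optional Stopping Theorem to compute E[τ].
E[τ] = 3689

M_n = X_n^2 − n is a martingale (since E[X_{n+1}^2 | F_n] = X_n^2 + 1). By OST (τ has finite mean in a bounded region), E[M_τ] = E[M_0] = X_0^2 − 0 = 31^2 = 961. Also E[M_τ] = E[X_τ^2] − E[τ]. The walk exits at 0 or 150, with P(hit 150 first) = 31/150, so E[X_τ^2] = 150^2 · 31/150 + 0 = 4650. Thus E[τ] = E[X_τ^2] − E[M_τ] = 4650 − 961 = 3689 = 31(150 − 31) = 3689.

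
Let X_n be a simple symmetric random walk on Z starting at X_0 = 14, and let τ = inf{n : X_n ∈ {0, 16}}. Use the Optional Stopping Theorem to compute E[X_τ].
E[X_τ] = 14

X_n is a martingale and τ is a bounded-mean stopping time (indeed τ is finite a.s. with bounded expectation since the walk is in a bounded region). By the OST, E[X_τ] = E[X_0] = 14. Equivalently: E[X_τ] = 16 · P(hit 16 first) + 0 · P(hit 0 first) = 16 · (14/16) = 14.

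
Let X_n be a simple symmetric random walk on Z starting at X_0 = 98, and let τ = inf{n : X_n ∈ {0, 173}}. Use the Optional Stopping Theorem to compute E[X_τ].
E[X_τ] = 98

X_n is a martingale and τ is a bounded-mean stopping time (indeed τ is finite a.s. with bounded expectation since the walk is in a bounded region). By the OST, E[X_τ] = E[X_0] = 98. Equivalently: E[X_τ] = 173 · P(hit 173 first) + 0 · P(hit 0 first) = 173 · (98/173) = 98.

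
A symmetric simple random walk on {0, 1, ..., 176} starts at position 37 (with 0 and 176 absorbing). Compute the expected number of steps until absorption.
E[τ | X_0 = 37] = 5143

Let v_k = E[τ | X_0 = k]. Boundary: v_0 = v_176 = 0. Recurrence: v_k = 1 + (v_{k-1} + v_{k+1})/2 for 1 ≤ k ≤ 175. The particular solution to v_k − (v_{k-1} + v_{k+1})/2 = 1 is v_k = −k^2. Adding homogeneous solution A + B k and matching boundaries gives v_k = k (176 − k). Substituting k = 37: v_37 = 37 · 139 = 5143.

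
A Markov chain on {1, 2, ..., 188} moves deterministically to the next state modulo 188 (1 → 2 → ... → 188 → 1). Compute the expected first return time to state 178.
E[T_178 | X_0 = 178] = 188

The chain cycles deterministically, so starting at state 178 it returns in exactly 188 steps. Equivalently, the stationary distribution is uniform π_j = 1/188 for every state j, so by Kac's formula E[T_178] = 1/π_178 = 188.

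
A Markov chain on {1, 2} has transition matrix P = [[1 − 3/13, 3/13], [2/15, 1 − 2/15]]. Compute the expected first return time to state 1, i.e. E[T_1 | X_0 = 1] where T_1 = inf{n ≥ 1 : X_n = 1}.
E[T_1 | X_0 = 1] = 1/π_1 = 71/26

For an irreducible recurrent Markov chain with stationary distribution π, E[T_i | X_0 = i] = 1/π_i (Kac's formula). Here π_1 = (2/15)/(3/13 + 2/15) = (2/15)/(71/195) = 26/71, so E[T_1 | X_0 = 1] = 1/π_1 = (3/13 + 2/15)/(2/15) = (71/195)/(2/15) = 71/26.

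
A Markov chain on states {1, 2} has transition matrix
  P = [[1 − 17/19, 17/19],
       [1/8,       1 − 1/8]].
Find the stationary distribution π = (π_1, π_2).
π_1 = 19/155, π_2 = 136/155

Solve πP = π with π_1 + π_2 = 1. From πP = π: π_1 · (1 − 17/19) + π_2 · 1/8 = π_1 ⇒ π_2 · 1/8 = π_1 · 17/19 ⇒ π_2/π_1 = (17/19)/(1/8) = 136/19. Together with π_1 + π_2 = 1:
  π_1 = (1/8)/(17/19 + 1/8) = (1/8)/(155/152) = 19/155,
  π_2 = (17/19)/(17/19 + 1/8) = (17/19)/(155/152) = 136/155.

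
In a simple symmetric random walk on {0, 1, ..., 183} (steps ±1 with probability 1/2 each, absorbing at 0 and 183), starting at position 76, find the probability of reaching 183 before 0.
P(hit 183 before 0) = 76/183

Let u_k = P(hit 183 before 0 | start at k). Then u_0 = 0, u_183 = 1, and u_k = u_{k-1}/2 + u_{k+1}/2 for 1 ≤ k ≤ 182. This harmonic recurrence is solved by u_k = k/183, giving u_76 = 76/183.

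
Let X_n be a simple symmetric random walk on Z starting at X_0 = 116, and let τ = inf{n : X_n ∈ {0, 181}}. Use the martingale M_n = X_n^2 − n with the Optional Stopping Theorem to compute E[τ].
E[τ] = 7540

M_n = X_n^2 − n is a martingale (since E[X_{n+1}^2 | F_n] = X_n^2 + 1). By OST (τ has finite mean in a bounded region), E[M_τ] = E[M_0] = X_0^2 − 0 = 116^2 = 13456. Also E[M_τ] = E[X_τ^2] − E[τ]. The walk exits at 0 or 181, with P(hit 181 first) = 116/181, so E[X_τ^2] = 181^2 · 116/181 + 0 = 20996. Thus E[τ] = E[X_τ^2] − E[M_τ] = 20996 − 13456 = 7540 = 116(181 − 116) = 7540.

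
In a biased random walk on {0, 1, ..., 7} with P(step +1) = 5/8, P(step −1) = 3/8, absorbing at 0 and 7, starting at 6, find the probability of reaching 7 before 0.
P(hit 7 before 0) = (1 − (3/5)^6) / (1 − (3/5)^7) = 37240/37969

Let u_k denote P(reach 7 before 0 | start at k). Boundary: u_0 = 0, u_7 = 1. Recurrence: u_k = 5/8·u_{k+1} + 3/8·u_{k-1} for 1 ≤ k ≤ 6. Try u_k = A + B·r^k with r = q/p = (3/8)/(5/8) = 3/5. Substitution satisfies the recurrence; boundary conditions give:
  u_k = (1 − r^k) / (1 − r^N) = (1 − (3/5)^6) / (1 − (3/5)^7) = 37240/37969.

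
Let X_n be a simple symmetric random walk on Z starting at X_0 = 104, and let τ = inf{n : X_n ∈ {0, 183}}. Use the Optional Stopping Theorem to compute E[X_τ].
E[X_τ] = 104

X_n is a martingale and τ is a bounded-mean stopping time (indeed τ is finite a.s. with bounded expectation since the walk is in a bounded region). By the OST, E[X_τ] = E[X_0] = 104. Equivalently: E[X_τ] = 183 · P(hit 183 first) + 0 · P(hit 0 first) = 183 · (104/183) = 104.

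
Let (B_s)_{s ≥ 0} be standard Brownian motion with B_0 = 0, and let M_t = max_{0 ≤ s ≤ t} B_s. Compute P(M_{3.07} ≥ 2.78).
P(M_{3.07} ≥ 2.78) = 2·P(B_{3.07} ≥ 2.78) = 2(1 − Φ(2.78/√3.07)) ≈ 0.1126

By the reflection principle for Brownian motion, P(M_t ≥ a) = 2 · P(B_t ≥ a) for a ≥ 0. Since B_t ~ N(0, t), P(B_t ≥ 2.78) = 1 − Φ(2.78/√t) = 1 − Φ(2.78/√3.07) = 1 − Φ(1.5866). So
  P(M_{3.07} ≥ 2.78) = 2(1 − Φ(1.5866)) ≈ 0.1126.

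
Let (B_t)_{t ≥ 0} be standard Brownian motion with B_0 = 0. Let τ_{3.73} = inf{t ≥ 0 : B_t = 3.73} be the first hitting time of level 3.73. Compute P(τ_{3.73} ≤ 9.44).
P(τ_{3.73} ≤ 9.44) = 2(1 − Φ(3.73/√9.44)) = 2(1 − Φ(1.2140)) ≈ 0.2247

By the reflection principle for standard BM, P(τ_b ≤ t) = 2 · P(B_t ≥ b). Since B_t ~ N(0, t), P(B_t ≥ 3.73) = 1 − Φ(3.73/√t) = 1 − Φ(3.73/√9.44) = 1 − Φ(1.2140) ≈ 0.11237. Doubling: P(τ_{3.73} ≤ 9.44) ≈ 2 · 0.11237 = 0.22474 ≈ 0.2247.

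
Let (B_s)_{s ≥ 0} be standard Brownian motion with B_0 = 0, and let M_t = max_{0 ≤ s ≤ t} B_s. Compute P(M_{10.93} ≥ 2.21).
P(M_{10.93} ≥ 2.21) = 2·P(B_{10.93} ≥ 2.21) = 2(1 − Φ(2.21/√10.93)) ≈ 0.5038

By the reflection principle for Brownian motion, P(M_t ≥ a) = 2 · P(B_t ≥ a) for a ≥ 0. Since B_t ~ N(0, t), P(B_t ≥ 2.21) = 1 − Φ(2.21/√t) = 1 − Φ(2.21/√10.93) = 1 − Φ(0.6685). So
  P(M_{10.93} ≥ 2.21) = 2(1 − Φ(0.6685)) ≈ 0.5038.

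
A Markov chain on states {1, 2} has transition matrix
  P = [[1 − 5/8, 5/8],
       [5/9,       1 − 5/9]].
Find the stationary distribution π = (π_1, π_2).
π_1 = 8/17, π_2 = 9/17

Solve πP = π with π_1 + π_2 = 1. From πP = π: π_1 · (1 − 5/8) + π_2 · 5/9 = π_1 ⇒ π_2 · 5/9 = π_1 · 5/8 ⇒ π_2/π_1 = (5/8)/(5/9) = 9/8. Together with π_1 + π_2 = 1:
  π_1 = (5/9)/(5/8 + 5/9) = (5/9)/(85/72) = 8/17,
  π_2 = (5/8)/(5/8 + 5/9) = (5/8)/(85/72) = 9/17.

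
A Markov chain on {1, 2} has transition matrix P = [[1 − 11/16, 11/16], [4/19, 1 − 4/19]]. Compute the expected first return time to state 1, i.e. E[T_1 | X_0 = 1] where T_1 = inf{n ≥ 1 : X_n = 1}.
E[T_1 | X_0 = 1] = 1/π_1 = 273/64

For an irreducible recurrent Markov chain with stationary distribution π, E[T_i | X_0 = i] = 1/π_i (Kac's formula). Here π_1 = (4/19)/(11/16 + 4/19) = (4/19)/(273/304) = 64/273, so E[T_1 | X_0 = 1] = 1/π_1 = (11/16 + 4/19)/(4/19) = (273/304)/(4/19) = 273/64.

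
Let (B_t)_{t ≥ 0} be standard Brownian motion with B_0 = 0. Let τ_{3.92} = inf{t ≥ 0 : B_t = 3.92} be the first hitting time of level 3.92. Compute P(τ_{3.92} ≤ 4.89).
P(τ_{3.92} ≤ 4.89) = 2(1 − Φ(3.92/√4.89)) = 2(1 − Φ(1.7727)) ≈ 0.0763

By the reflection principle for standard BM, P(τ_b ≤ t) = 2 · P(B_t ≥ b). Since B_t ~ N(0, t), P(B_t ≥ 3.92) = 1 − Φ(3.92/√t) = 1 − Φ(3.92/√4.89) = 1 − Φ(1.7727) ≈ 0.03814. Doubling: P(τ_{3.92} ≤ 4.89) ≈ 2 · 0.03814 = 0.07628 ≈ 0.0763.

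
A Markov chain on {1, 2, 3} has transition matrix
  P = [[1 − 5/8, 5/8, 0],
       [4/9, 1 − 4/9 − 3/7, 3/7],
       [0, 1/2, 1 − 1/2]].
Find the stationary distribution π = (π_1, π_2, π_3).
π = (224/809, 315/809, 270/809)

This is a birth-death chain on three states, which satisfies detailed balance: π_1 · P_{12} = π_2 · P_{21} and π_2 · P_{23} = π_3 · P_{32}.
From π_1 · 5/8 = π_2 · 4/9: π_2/π_1 = (5/8)/(4/9) = 45/32.
From π_2 · 3/7 = π_3 · 1/2: π_3/π_2 = (3/7)/(1/2) = 6/7.
Take π_1 proportional to 1; then unnormalized π = (1, 45/32, 135/112). Normalize by dividing by the sum 809/224:
  π = (224/809, 315/809, 270/809).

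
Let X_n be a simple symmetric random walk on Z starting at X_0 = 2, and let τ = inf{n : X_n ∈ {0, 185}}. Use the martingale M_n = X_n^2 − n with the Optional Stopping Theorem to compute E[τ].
E[τ] = 366

M_n = X_n^2 − n is a martingale (since E[X_{n+1}^2 | F_n] = X_n^2 + 1). By OST (τ has finite mean in a bounded region), E[M_τ] = E[M_0] = X_0^2 − 0 = 2^2 = 4. Also E[M_τ] = E[X_τ^2] − E[τ]. The walk exits at 0 or 185, with P(hit 185 first) = 2/185, so E[X_τ^2] = 185^2 · 2/185 + 0 = 370. Thus E[τ] = E[X_τ^2] − E[M_τ] = 370 − 4 = 366 = 2(185 − 2) = 366.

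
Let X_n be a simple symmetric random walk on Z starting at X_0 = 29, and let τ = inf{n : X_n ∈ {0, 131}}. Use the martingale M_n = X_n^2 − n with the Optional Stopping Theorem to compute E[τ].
E[τ] = 2958

M_n = X_n^2 − n is a martingale (since E[X_{n+1}^2 | F_n] = X_n^2 + 1). By OST (τ has finite mean in a bounded region), E[M_τ] = E[M_0] = X_0^2 − 0 = 29^2 = 841. Also E[M_τ] = E[X_τ^2] − E[τ]. The walk exits at 0 or 131, with P(hit 131 first) = 29/131, so E[X_τ^2] = 131^2 · 29/131 + 0 = 3799. Thus E[τ] = E[X_τ^2] − E[M_τ] = 3799 − 841 = 2958 = 29(131 − 29) = 2958.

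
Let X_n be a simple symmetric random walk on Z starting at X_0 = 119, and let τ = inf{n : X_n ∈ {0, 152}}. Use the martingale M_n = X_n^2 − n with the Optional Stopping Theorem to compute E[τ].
E[τ] = 3927

M_n = X_n^2 − n is a martingale (since E[X_{n+1}^2 | F_n] = X_n^2 + 1). By OST (τ has finite mean in a bounded region), E[M_τ] = E[M_0] = X_0^2 − 0 = 119^2 = 14161. Also E[M_τ] = E[X_τ^2] − E[τ]. The walk exits at 0 or 152, with P(hit 152 first) = 119/152, so E[X_τ^2] = 152^2 · 119/152 + 0 = 18088. Thus E[τ] = E[X_τ^2] − E[M_τ] = 18088 − 14161 = 3927 = 119(152 − 119) = 3927.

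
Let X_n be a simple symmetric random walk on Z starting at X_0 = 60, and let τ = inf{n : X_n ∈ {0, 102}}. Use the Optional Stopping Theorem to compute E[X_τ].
E[X_τ] = 60

X_n is a martingale and τ is a bounded-mean stopping time (indeed τ is finite a.s. with bounded expectation since the walk is in a bounded region). By the OST, E[X_τ] = E[X_0] = 60. Equivalently: E[X_τ] = 102 · P(hit 102 first) + 0 · P(hit 0 first) = 102 · (60/102) = 60.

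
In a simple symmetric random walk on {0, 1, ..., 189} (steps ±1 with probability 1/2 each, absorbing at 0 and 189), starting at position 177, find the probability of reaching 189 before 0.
P(hit 189 before 0) = 177/189 = 59/63

Let u_k = P(hit 189 before 0 | start at k). Then u_0 = 0, u_189 = 1, and u_k = u_{k-1}/2 + u_{k+1}/2 for 1 ≤ k ≤ 188. This harmonic recurrence is solved by u_k = k/189, giving u_177 = 177/189 = 59/63.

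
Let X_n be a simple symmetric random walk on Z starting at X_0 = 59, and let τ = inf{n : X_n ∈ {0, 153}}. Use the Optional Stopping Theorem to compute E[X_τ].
E[X_τ] = 59

X_n is a martingale and τ is a bounded-mean stopping time (indeed τ is finite a.s. with bounded expectation since the walk is in a bounded region). By the OST, E[X_τ] = E[X_0] = 59. Equivalently: E[X_τ] = 153 · P(hit 153 first) + 0 · P(hit 0 first) = 153 · (59/153) = 59.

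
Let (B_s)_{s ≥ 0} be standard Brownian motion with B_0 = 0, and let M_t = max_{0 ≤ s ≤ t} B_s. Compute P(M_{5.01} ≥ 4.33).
P(M_{5.01} ≥ 4.33) = 2·P(B_{5.01} ≥ 4.33) = 2(1 − Φ(4.33/√5.01)) ≈ 0.0531

By the reflection principle for Brownian motion, P(M_t ≥ a) = 2 · P(B_t ≥ a) for a ≥ 0. Since B_t ~ N(0, t), P(B_t ≥ 4.33) = 1 − Φ(4.33/√t) = 1 − Φ(4.33/√5.01) = 1 − Φ(1.9345). So
  P(M_{5.01} ≥ 4.33) = 2(1 − Φ(1.9345)) ≈ 0.0531.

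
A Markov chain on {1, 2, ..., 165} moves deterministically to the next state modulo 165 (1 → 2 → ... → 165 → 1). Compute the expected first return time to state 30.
E[T_30 | X_0 = 30] = 165

The chain cycles deterministically, so starting at state 30 it returns in exactly 165 steps. Equivalently, the stationary distribution is uniform π_j = 1/165 for every state j, so by Kac's formula E[T_30] = 1/π_30 = 165.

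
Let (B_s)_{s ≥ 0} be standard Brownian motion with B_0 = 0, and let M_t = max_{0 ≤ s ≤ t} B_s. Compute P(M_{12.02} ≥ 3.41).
P(M_{12.02} ≥ 3.41) = 2·P(B_{12.02} ≥ 3.41) = 2(1 − Φ(3.41/√12.02)) ≈ 0.3253

By the reflection principle for Brownian motion, P(M_t ≥ a) = 2 · P(B_t ≥ a) for a ≥ 0. Since B_t ~ N(0, t), P(B_t ≥ 3.41) = 1 − Φ(3.41/√t) = 1 − Φ(3.41/√12.02) = 1 − Φ(0.9836). So
  P(M_{12.02} ≥ 3.41) = 2(1 − Φ(0.9836)) ≈ 0.3253.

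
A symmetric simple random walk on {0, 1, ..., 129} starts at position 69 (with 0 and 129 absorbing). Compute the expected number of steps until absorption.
E[τ | X_0 = 69] = 4140

Let v_k = E[τ | X_0 = k]. Boundary: v_0 = v_129 = 0. Recurrence: v_k = 1 + (v_{k-1} + v_{k+1})/2 for 1 ≤ k ≤ 128. The particular solution to v_k − (v_{k-1} + v_{k+1})/2 = 1 is v_k = −k^2. Adding homogeneous solution A + B k and matching boundaries gives v_k = k (129 − k). Substituting k = 69: v_69 = 69 · 60 = 4140.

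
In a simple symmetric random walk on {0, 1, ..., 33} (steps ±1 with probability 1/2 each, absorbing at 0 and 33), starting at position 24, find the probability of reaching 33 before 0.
P(hit 33 before 0) = 24/33 = 8/11

Let u_k = P(hit 33 before 0 | start at k). Then u_0 = 0, u_33 = 1, and u_k = u_{k-1}/2 + u_{k+1}/2 for 1 ≤ k ≤ 32. This harmonic recurrence is solved by u_k = k/33, giving u_24 = 24/33 = 8/11.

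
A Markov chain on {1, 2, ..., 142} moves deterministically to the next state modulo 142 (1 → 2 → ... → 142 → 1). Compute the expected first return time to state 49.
E[T_49 | X_0 = 49] = 142

The chain cycles deterministically, so starting at state 49 it returns in exactly 142 steps. Equivalently, the stationary distribution is uniform π_j = 1/142 for every state j, so by Kac's formula E[T_49] = 1/π_49 = 142.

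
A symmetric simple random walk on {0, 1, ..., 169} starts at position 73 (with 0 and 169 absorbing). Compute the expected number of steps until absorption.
E[τ | X_0 = 73] = 7008

Let v_k = E[τ | X_0 = k]. Boundary: v_0 = v_169 = 0. Recurrence: v_k = 1 + (v_{k-1} + v_{k+1})/2 for 1 ≤ k ≤ 168. The particular solution to v_k − (v_{k-1} + v_{k+1})/2 = 1 is v_k = −k^2. Adding homogeneous solution A + B k and matching boundaries gives v_k = k (169 − k). Substituting k = 73: v_73 = 73 · 96 = 7008.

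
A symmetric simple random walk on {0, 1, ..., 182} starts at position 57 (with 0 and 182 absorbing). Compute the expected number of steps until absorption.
E[τ | X_0 = 57] = 7125

Let v_k = E[τ | X_0 = k]. Boundary: v_0 = v_182 = 0. Recurrence: v_k = 1 + (v_{k-1} + v_{k+1})/2 for 1 ≤ k ≤ 181. The particular solution to v_k − (v_{k-1} + v_{k+1})/2 = 1 is v_k = −k^2. Adding homogeneous solution A + B k and matching boundaries gives v_k = k (182 − k). Substituting k = 57: v_57 = 57 · 125 = 7125.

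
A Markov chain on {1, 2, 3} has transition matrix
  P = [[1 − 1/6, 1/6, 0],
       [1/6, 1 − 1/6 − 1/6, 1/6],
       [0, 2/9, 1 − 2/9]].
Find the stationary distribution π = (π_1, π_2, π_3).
π = (4/11, 4/11, 3/11)

This is a birth-death chain on three states, which satisfies detailed balance: π_1 · P_{12} = π_2 · P_{21} and π_2 · P_{23} = π_3 · P_{32}.
From π_1 · 1/6 = π_2 · 1/6: π_2/π_1 = (1/6)/(1/6) = 1.
From π_2 · 1/6 = π_3 · 2/9: π_3/π_2 = (1/6)/(2/9) = 3/4.
Take π_1 proportional to 1; then unnormalized π = (1, 1, 3/4). Normalize by dividing by the sum 11/4:
  π = (4/11, 4/11, 3/11).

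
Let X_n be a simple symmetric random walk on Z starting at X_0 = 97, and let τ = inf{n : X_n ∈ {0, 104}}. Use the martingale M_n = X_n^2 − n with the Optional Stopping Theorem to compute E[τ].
E[τ] = 679

M_n = X_n^2 − n is a martingale (since E[X_{n+1}^2 | F_n] = X_n^2 + 1). By OST (τ has finite mean in a bounded region), E[M_τ] = E[M_0] = X_0^2 − 0 = 97^2 = 9409. Also E[M_τ] = E[X_τ^2] − E[τ]. The walk exits at 0 or 104, with P(hit 104 first) = 97/104, so E[X_τ^2] = 104^2 · 97/104 + 0 = 10088. Thus E[τ] = E[X_τ^2] − E[M_τ] = 10088 − 9409 = 679 = 97(104 − 97) = 679.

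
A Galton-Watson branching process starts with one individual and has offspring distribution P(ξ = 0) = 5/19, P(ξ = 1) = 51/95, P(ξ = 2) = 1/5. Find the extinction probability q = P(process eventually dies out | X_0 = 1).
q = 1

Mean offspring μ = 0·5/19 + 1·51/95 + 2·1/5 = 89/95 ≤ 1. For μ ≤ 1 with offspring not concentrated at 1, the Galton-Watson process goes extinct almost surely, so q = 1.
(Algebraic check: The pgf is f(s) = 5/19 + 51/95·s + 1/5·s². The extinction probability q is the smallest fixed point of f in [0, 1]. Setting s = f(s):
  1/5·s² + (51/95 − 1)·s + 5/19 = 0
  1/5·s² − (5/19 + 1/5)·s + 5/19 = 0
which factors as (s − 1)·(1/5·s − 5/19) = 0, giving roots s = 1 and s = (5/19)/(1/5) = 25/19. Since 25/19 ≥ 1, the smallest root in [0, 1] is s = 1.)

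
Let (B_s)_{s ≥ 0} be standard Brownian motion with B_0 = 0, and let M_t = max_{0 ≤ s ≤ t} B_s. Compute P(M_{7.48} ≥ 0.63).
P(M_{7.48} ≥ 0.63) = 2·P(B_{7.48} ≥ 0.63) = 2(1 − Φ(0.63/√7.48)) ≈ 0.8178

By the reflection principle for Brownian motion, P(M_t ≥ a) = 2 · P(B_t ≥ a) for a ≥ 0. Since B_t ~ N(0, t), P(B_t ≥ 0.63) = 1 − Φ(0.63/√t) = 1 − Φ(0.63/√7.48) = 1 − Φ(0.2304). So
  P(M_{7.48} ≥ 0.63) = 2(1 − Φ(0.2304)) ≈ 0.8178.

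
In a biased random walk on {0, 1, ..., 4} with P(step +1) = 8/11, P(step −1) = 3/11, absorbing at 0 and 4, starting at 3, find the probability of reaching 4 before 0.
P(hit 4 before 0) = (1 − (3/8)^3) / (1 − (3/8)^4) = 776/803

Let u_k denote P(reach 4 before 0 | start at k). Boundary: u_0 = 0, u_4 = 1. Recurrence: u_k = 8/11·u_{k+1} + 3/11·u_{k-1} for 1 ≤ k ≤ 3. Try u_k = A + B·r^k with r = q/p = (3/11)/(8/11) = 3/8. Substitution satisfies the recurrence; boundary conditions give:
  u_k = (1 − r^k) / (1 − r^N) = (1 − (3/8)^3) / (1 − (3/8)^4) = 776/803.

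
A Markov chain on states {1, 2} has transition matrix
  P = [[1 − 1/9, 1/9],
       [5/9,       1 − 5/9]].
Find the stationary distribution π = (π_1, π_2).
π_1 = 5/6, π_2 = 1/6

Solve πP = π with π_1 + π_2 = 1. From πP = π: π_1 · (1 − 1/9) + π_2 · 5/9 = π_1 ⇒ π_2 · 5/9 = π_1 · 1/9 ⇒ π_2/π_1 = (1/9)/(5/9) = 1/5. Together with π_1 + π_2 = 1:
  π_1 = (5/9)/(1/9 + 5/9) = (5/9)/(2/3) = 5/6,
  π_2 = (1/9)/(1/9 + 5/9) = (1/9)/(2/3) = 1/6.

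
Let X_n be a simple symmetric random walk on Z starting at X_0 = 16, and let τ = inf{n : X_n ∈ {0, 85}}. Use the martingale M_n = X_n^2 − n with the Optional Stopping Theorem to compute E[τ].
E[τ] = 1104

M_n = X_n^2 − n is a martingale (since E[X_{n+1}^2 | F_n] = X_n^2 + 1). By OST (τ has finite mean in a bounded region), E[M_τ] = E[M_0] = X_0^2 − 0 = 16^2 = 256. Also E[M_τ] = E[X_τ^2] − E[τ]. The walk exits at 0 or 85, with P(hit 85 first) = 16/85, so E[X_τ^2] = 85^2 · 16/85 + 0 = 1360. Thus E[τ] = E[X_τ^2] − E[M_τ] = 1360 − 256 = 1104 = 16(85 − 16) = 1104.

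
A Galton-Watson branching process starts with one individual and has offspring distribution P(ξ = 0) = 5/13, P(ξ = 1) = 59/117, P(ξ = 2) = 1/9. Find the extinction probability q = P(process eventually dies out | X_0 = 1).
q = 1

Mean offspring μ = 0·5/13 + 1·59/117 + 2·1/9 = 85/117 ≤ 1. For μ ≤ 1 with offspring not concentrated at 1, the Galton-Watson process goes extinct almost surely, so q = 1.
(Algebraic check: The pgf is f(s) = 5/13 + 59/117·s + 1/9·s². The extinction probability q is the smallest fixed point of f in [0, 1]. Setting s = f(s):
  1/9·s² + (59/117 − 1)·s + 5/13 = 0
  1/9·s² − (5/13 + 1/9)·s + 5/13 = 0
which factors as (s − 1)·(1/9·s − 5/13) = 0, giving roots s = 1 and s = (5/13)/(1/9) = 45/13. Since 45/13 ≥ 1, the smallest root in [0, 1] is s = 1.)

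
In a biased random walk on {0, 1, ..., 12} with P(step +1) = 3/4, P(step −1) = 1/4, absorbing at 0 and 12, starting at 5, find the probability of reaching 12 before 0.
P(hit 12 before 0) = (1 − (1/3)^5) / (1 − (1/3)^12) = 264627/265720

Let u_k denote P(reach 12 before 0 | start at k). Boundary: u_0 = 0, u_12 = 1. Recurrence: u_k = 3/4·u_{k+1} + 1/4·u_{k-1} for 1 ≤ k ≤ 11. Try u_k = A + B·r^k with r = q/p = (1/4)/(3/4) = 1/3. Substitution satisfies the recurrence; boundary conditions give:
  u_k = (1 − r^k) / (1 − r^N) = (1 − (1/3)^5) / (1 − (1/3)^12) = 264627/265720.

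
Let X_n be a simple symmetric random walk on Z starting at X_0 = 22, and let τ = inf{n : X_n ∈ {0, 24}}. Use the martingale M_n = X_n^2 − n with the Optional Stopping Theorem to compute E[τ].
E[τ] = 44

M_n = X_n^2 − n is a martingale (since E[X_{n+1}^2 | F_n] = X_n^2 + 1). By OST (τ has finite mean in a bounded region), E[M_τ] = E[M_0] = X_0^2 − 0 = 22^2 = 484. Also E[M_τ] = E[X_τ^2] − E[τ]. The walk exits at 0 or 24, with P(hit 24 first) = 22/24, so E[X_τ^2] = 24^2 · 22/24 + 0 = 528. Thus E[τ] = E[X_τ^2] − E[M_τ] = 528 − 484 = 44 = 22(24 − 22) = 44.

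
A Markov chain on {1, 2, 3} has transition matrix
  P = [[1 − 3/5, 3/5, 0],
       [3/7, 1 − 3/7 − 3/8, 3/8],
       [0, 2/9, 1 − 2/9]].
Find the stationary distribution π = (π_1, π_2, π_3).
π = (80/381, 112/381, 63/127)

This is a birth-death chain on three states, which satisfies detailed balance: π_1 · P_{12} = π_2 · P_{21} and π_2 · P_{23} = π_3 · P_{32}.
From π_1 · 3/5 = π_2 · 3/7: π_2/π_1 = (3/5)/(3/7) = 7/5.
From π_2 · 3/8 = π_3 · 2/9: π_3/π_2 = (3/8)/(2/9) = 27/16.
Take π_1 proportional to 1; then unnormalized π = (1, 7/5, 189/80). Normalize by dividing by the sum 381/80:
  π = (80/381, 112/381, 63/127).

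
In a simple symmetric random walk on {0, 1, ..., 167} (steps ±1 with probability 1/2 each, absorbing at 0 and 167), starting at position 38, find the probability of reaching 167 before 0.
P(hit 167 before 0) = 38/167

Let u_k = P(hit 167 before 0 | start at k). Then u_0 = 0, u_167 = 1, and u_k = u_{k-1}/2 + u_{k+1}/2 for 1 ≤ k ≤ 166. This harmonic recurrence is solved by u_k = k/167, giving u_38 = 38/167.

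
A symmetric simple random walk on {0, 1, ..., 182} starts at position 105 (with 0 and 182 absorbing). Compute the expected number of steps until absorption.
E[τ | X_0 = 105] = 8085

Let v_k = E[τ | X_0 = k]. Boundary: v_0 = v_182 = 0. Recurrence: v_k = 1 + (v_{k-1} + v_{k+1})/2 for 1 ≤ k ≤ 181. The particular solution to v_k − (v_{k-1} + v_{k+1})/2 = 1 is v_k = −k^2. Adding homogeneous solution A + B k and matching boundaries gives v_k = k (182 − k). Substituting k = 105: v_105 = 105 · 77 = 8085.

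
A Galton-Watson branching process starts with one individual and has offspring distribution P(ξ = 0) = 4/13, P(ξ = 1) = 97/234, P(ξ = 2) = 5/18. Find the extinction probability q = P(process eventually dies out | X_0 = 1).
q = 1

Mean offspring μ = 0·4/13 + 1·97/234 + 2·5/18 = 227/234 ≤ 1. For μ ≤ 1 with offspring not concentrated at 1, the Galton-Watson process goes extinct almost surely, so q = 1.
(Algebraic check: The pgf is f(s) = 4/13 + 97/234·s + 5/18·s². The extinction probability q is the smallest fixed point of f in [0, 1]. Setting s = f(s):
  5/18·s² + (97/234 − 1)·s + 4/13 = 0
  5/18·s² − (4/13 + 5/18)·s + 4/13 = 0
which factors as (s − 1)·(5/18·s − 4/13) = 0, giving roots s = 1 and s = (4/13)/(5/18) = 72/65. Since 72/65 ≥ 1, the smallest root in [0, 1] is s = 1.)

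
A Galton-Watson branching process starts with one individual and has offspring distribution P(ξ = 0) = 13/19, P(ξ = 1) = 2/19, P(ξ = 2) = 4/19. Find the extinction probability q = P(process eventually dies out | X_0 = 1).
q = 1

Mean offspring μ = 0·13/19 + 1·2/19 + 2·4/19 = 10/19 ≤ 1. For μ ≤ 1 with offspring not concentrated at 1, the Galton-Watson process goes extinct almost surely, so q = 1.
(Algebraic check: The pgf is f(s) = 13/19 + 2/19·s + 4/19·s². The extinction probability q is the smallest fixed point of f in [0, 1]. Setting s = f(s):
  4/19·s² + (2/19 − 1)·s + 13/19 = 0
  4/19·s² − (13/19 + 4/19)·s + 13/19 = 0
which factors as (s − 1)·(4/19·s − 13/19) = 0, giving roots s = 1 and s = (13/19)/(4/19) = 13/4. Since 13/4 ≥ 1, the smallest root in [0, 1] is s = 1.)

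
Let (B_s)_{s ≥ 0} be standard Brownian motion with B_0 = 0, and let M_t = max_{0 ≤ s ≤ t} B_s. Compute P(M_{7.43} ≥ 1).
P(M_{7.43} ≥ 1) = 2·P(B_{7.43} ≥ 1) = 2(1 − Φ(1/√7.43)) ≈ 0.7137

By the reflection principle for Brownian motion, P(M_t ≥ a) = 2 · P(B_t ≥ a) for a ≥ 0. Since B_t ~ N(0, t), P(B_t ≥ 1) = 1 − Φ(1/√t) = 1 − Φ(1/√7.43) = 1 − Φ(0.3669). So
  P(M_{7.43} ≥ 1) = 2(1 − Φ(0.3669)) ≈ 0.7137.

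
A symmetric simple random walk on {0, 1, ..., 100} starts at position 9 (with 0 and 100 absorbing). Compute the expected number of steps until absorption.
E[τ | X_0 = 9] = 819

Let v_k = E[τ | X_0 = k]. Boundary: v_0 = v_100 = 0. Recurrence: v_k = 1 + (v_{k-1} + v_{k+1})/2 for 1 ≤ k ≤ 99. The particular solution to v_k − (v_{k-1} + v_{k+1})/2 = 1 is v_k = −k^2. Adding homogeneous solution A + B k and matching boundaries gives v_k = k (100 − k). Substituting k = 9: v_9 = 9 · 91 = 819.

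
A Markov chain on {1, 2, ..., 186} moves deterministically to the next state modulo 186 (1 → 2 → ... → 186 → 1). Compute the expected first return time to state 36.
E[T_36 | X_0 = 36] = 186

The chain cycles deterministically, so starting at state 36 it returns in exactly 186 steps. Equivalently, the stationary distribution is uniform π_j = 1/186 for every state j, so by Kac's formula E[T_36] = 1/π_36 = 186.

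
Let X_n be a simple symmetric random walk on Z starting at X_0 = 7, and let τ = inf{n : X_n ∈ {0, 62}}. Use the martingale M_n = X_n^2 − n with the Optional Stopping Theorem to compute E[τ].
E[τ] = 385

M_n = X_n^2 − n is a martingale (since E[X_{n+1}^2 | F_n] = X_n^2 + 1). By OST (τ has finite mean in a bounded region), E[M_τ] = E[M_0] = X_0^2 − 0 = 7^2 = 49. Also E[M_τ] = E[X_τ^2] − E[τ]. The walk exits at 0 or 62, with P(hit 62 first) = 7/62, so E[X_τ^2] = 62^2 · 7/62 + 0 = 434. Thus E[τ] = E[X_τ^2] − E[M_τ] = 434 − 49 = 385 = 7(62 − 7) = 385.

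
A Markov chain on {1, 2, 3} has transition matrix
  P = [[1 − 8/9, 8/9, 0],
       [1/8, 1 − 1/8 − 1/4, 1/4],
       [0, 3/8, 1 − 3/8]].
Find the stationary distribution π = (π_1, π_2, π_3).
π = (27/347, 192/347, 128/347)

This is a birth-death chain on three states, which satisfies detailed balance: π_1 · P_{12} = π_2 · P_{21} and π_2 · P_{23} = π_3 · P_{32}.
From π_1 · 8/9 = π_2 · 1/8: π_2/π_1 = (8/9)/(1/8) = 64/9.
From π_2 · 1/4 = π_3 · 3/8: π_3/π_2 = (1/4)/(3/8) = 2/3.
Take π_1 proportional to 1; then unnormalized π = (1, 64/9, 128/27). Normalize by dividing by the sum 347/27:
  π = (27/347, 192/347, 128/347).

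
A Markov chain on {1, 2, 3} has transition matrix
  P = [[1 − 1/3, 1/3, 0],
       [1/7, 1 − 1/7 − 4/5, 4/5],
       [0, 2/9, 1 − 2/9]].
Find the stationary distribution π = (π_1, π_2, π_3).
π = (15/176, 35/176, 63/88)

This is a birth-death chain on three states, which satisfies detailed balance: π_1 · P_{12} = π_2 · P_{21} and π_2 · P_{23} = π_3 · P_{32}.
From π_1 · 1/3 = π_2 · 1/7: π_2/π_1 = (1/3)/(1/7) = 7/3.
From π_2 · 4/5 = π_3 · 2/9: π_3/π_2 = (4/5)/(2/9) = 18/5.
Take π_1 proportional to 1; then unnormalized π = (1, 7/3, 42/5). Normalize by dividing by the sum 176/15:
  π = (15/176, 35/176, 63/88).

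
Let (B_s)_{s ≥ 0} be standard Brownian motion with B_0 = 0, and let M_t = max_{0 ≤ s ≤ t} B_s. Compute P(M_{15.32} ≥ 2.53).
P(M_{15.32} ≥ 2.53) = 2·P(B_{15.32} ≥ 2.53) = 2(1 − Φ(2.53/√15.32)) ≈ 0.5180

By the reflection principle for Brownian motion, P(M_t ≥ a) = 2 · P(B_t ≥ a) for a ≥ 0. Since B_t ~ N(0, t), P(B_t ≥ 2.53) = 1 − Φ(2.53/√t) = 1 − Φ(2.53/√15.32) = 1 − Φ(0.6464). So
  P(M_{15.32} ≥ 2.53) = 2(1 − Φ(0.6464)) ≈ 0.5180.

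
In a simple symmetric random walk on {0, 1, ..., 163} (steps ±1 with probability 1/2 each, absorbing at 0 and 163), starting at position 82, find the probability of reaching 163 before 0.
P(hit 163 before 0) = 82/163

Let u_k = P(hit 163 before 0 | start at k). Then u_0 = 0, u_163 = 1, and u_k = u_{k-1}/2 + u_{k+1}/2 for 1 ≤ k ≤ 162. This harmonic recurrence is solved by u_k = k/163, giving u_82 = 82/163.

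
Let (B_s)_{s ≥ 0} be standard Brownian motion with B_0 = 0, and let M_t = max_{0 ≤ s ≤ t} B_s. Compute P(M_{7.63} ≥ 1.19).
P(M_{7.63} ≥ 1.19) = 2·P(B_{7.63} ≥ 1.19) = 2(1 − Φ(1.19/√7.63)) ≈ 0.6666

By the reflection principle for Brownian motion, P(M_t ≥ a) = 2 · P(B_t ≥ a) for a ≥ 0. Since B_t ~ N(0, t), P(B_t ≥ 1.19) = 1 − Φ(1.19/√t) = 1 − Φ(1.19/√7.63) = 1 − Φ(0.4308). So
  P(M_{7.63} ≥ 1.19) = 2(1 − Φ(0.4308)) ≈ 0.6666.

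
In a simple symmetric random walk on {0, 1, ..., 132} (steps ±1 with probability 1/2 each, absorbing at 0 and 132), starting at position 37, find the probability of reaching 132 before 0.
P(hit 132 before 0) = 37/132

Let u_k = P(hit 132 before 0 | start at k). Then u_0 = 0, u_132 = 1, and u_k = u_{k-1}/2 + u_{k+1}/2 for 1 ≤ k ≤ 131. This harmonic recurrence is solved by u_k = k/132, giving u_37 = 37/132.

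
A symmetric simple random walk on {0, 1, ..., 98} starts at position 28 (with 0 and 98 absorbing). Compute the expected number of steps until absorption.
E[τ | X_0 = 28] = 1960

Let v_k = E[τ | X_0 = k]. Boundary: v_0 = v_98 = 0. Recurrence: v_k = 1 + (v_{k-1} + v_{k+1})/2 for 1 ≤ k ≤ 97. The particular solution to v_k − (v_{k-1} + v_{k+1})/2 = 1 is v_k = −k^2. Adding homogeneous solution A + B k and matching boundaries gives v_k = k (98 − k). Substituting k = 28: v_28 = 28 · 70 = 1960.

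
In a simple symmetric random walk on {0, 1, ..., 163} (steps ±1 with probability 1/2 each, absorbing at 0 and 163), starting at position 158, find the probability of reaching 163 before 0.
P(hit 163 before 0) = 158/163

Let u_k = P(hit 163 before 0 | start at k). Then u_0 = 0, u_163 = 1, and u_k = u_{k-1}/2 + u_{k+1}/2 for 1 ≤ k ≤ 162. This harmonic recurrence is solved by u_k = k/163, giving u_158 = 158/163.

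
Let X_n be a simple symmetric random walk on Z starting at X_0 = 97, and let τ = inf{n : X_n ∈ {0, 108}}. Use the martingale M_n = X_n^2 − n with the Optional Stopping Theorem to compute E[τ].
E[τ] = 1067

M_n = X_n^2 − n is a martingale (since E[X_{n+1}^2 | F_n] = X_n^2 + 1). By OST (τ has finite mean in a bounded region), E[M_τ] = E[M_0] = X_0^2 − 0 = 97^2 = 9409. Also E[M_τ] = E[X_τ^2] − E[τ]. The walk exits at 0 or 108, with P(hit 108 first) = 97/108, so E[X_τ^2] = 108^2 · 97/108 + 0 = 10476. Thus E[τ] = E[X_τ^2] − E[M_τ] = 10476 − 9409 = 1067 = 97(108 − 97) = 1067.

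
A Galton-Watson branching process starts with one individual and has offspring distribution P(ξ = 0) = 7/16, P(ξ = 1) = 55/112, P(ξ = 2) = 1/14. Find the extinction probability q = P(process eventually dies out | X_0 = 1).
q = 1

Mean offspring μ = 0·7/16 + 1·55/112 + 2·1/14 = 71/112 ≤ 1. For μ ≤ 1 with offspring not concentrated at 1, the Galton-Watson process goes extinct almost surely, so q = 1.
(Algebraic check: The pgf is f(s) = 7/16 + 55/112·s + 1/14·s². The extinction probability q is the smallest fixed point of f in [0, 1]. Setting s = f(s):
  1/14·s² + (55/112 − 1)·s + 7/16 = 0
  1/14·s² − (7/16 + 1/14)·s + 7/16 = 0
which factors as (s − 1)·(1/14·s − 7/16) = 0, giving roots s = 1 and s = (7/16)/(1/14) = 49/8. Since 49/8 ≥ 1, the smallest root in [0, 1] is s = 1.)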